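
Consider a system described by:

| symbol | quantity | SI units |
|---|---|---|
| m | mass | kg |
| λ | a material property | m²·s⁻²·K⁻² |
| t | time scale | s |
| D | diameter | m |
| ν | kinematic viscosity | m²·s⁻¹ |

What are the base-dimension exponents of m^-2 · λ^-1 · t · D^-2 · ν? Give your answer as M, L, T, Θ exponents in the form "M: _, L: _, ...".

Collect each base-dimension exponent across the product:
  M: −2·(1) − (0) + (0) − 2·(0) + (0) = -2
  L: −2·(0) − (2) + (0) − 2·(1) + (2) = -2
  T: −2·(0) − (-2) + (1) − 2·(0) + (-1) = 2
  Θ: −2·(0) − (-2) + (0) − 2·(0) + (0) = 2
So the dimensions are [M⁻² L⁻² T² Θ²].

M: -2, L: -2, T: 2, Θ: 2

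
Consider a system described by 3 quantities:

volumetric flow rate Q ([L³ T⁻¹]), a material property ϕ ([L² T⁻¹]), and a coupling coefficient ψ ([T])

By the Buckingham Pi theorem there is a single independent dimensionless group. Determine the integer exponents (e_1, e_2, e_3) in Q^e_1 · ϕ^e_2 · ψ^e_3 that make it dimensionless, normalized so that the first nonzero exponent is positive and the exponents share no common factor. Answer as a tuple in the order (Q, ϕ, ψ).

L: e_1·(3) + e_2·(2) + e_3·(0) = 0
T: e_1·(-1) + e_2·(-1) + e_3·(1) = 0
Solving this homogeneous linear system for the smallest-integer solution (first nonzero entry positive) gives (2, -3, -1).

(2, -3, -1)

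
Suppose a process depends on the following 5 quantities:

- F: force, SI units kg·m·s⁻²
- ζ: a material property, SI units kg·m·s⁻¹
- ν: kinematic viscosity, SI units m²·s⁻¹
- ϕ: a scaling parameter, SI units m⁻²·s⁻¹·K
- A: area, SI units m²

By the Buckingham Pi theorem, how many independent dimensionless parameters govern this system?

1

There are 5 variables and 4 base dimensions (M, L, T, Θ).
The dimension matrix has rank 4.
Independent dimensionless groups: 5 − 4 = 1.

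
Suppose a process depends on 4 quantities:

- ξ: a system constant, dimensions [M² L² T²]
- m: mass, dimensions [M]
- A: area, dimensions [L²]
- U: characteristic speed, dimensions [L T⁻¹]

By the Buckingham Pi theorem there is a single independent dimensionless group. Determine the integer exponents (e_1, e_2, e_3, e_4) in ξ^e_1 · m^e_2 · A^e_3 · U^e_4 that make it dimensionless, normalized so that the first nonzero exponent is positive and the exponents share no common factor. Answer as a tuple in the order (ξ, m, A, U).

M: e_1·(2) + e_2·(1) + e_3·(0) + e_4·(0) = 0
L: e_1·(2) + e_2·(0) + e_3·(2) + e_4·(1) = 0
T: e_1·(2) + e_2·(0) + e_3·(0) + e_4·(-1) = 0
Solving this homogeneous linear system for the smallest-integer solution (first nonzero entry positive) gives (1, -2, -2, 2).

(1, -2, -2, 2)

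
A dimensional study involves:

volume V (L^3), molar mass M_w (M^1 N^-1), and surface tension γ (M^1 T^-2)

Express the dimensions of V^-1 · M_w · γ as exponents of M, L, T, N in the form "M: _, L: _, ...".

Collect each base-dimension exponent across the product:
  M: −(0) + (1) + (1) = 2
  L: −(3) + (0) + (0) = -3
  T: −(0) + (0) + (-2) = -2
  N: −(0) + (-1) + (0) = -1
So the dimensions are [M² L⁻³ T⁻² N⁻¹].

M: 2, L: -3, T: -2, N: -1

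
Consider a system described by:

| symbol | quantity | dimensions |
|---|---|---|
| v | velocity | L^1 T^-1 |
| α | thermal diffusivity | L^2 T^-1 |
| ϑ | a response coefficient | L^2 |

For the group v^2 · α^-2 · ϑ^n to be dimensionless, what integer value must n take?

1

Balance the L exponent: (2)·n from ϑ, plus 2·(1) − 2·(2) = -2 from the rest, must sum to zero.
2n − 2 = 0, so n = 1.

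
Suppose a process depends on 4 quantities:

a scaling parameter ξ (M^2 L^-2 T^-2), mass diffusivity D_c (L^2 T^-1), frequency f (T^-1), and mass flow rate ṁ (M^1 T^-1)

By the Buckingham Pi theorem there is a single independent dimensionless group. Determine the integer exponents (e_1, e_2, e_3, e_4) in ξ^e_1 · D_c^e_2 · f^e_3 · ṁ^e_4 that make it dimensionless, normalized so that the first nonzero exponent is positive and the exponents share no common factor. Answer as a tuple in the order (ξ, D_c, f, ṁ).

M: e_1·(2) + e_2·(0) + e_3·(0) + e_4·(1) = 0
L: e_1·(-2) + e_2·(2) + e_3·(0) + e_4·(0) = 0
T: e_1·(-2) + e_2·(-1) + e_3·(-1) + e_4·(-1) = 0
Solving this homogeneous linear system for the smallest-integer solution (first nonzero entry positive) gives (1, 1, -1, -2).

(1, 1, -1, -2)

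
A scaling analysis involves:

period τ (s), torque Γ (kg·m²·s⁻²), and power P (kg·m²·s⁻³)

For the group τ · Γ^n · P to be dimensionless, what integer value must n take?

Balance the M exponent: (1)·n from Γ, plus (0) + (1) = 1 from the rest, must sum to zero.
n + 1 = 0, so n = -1.

-1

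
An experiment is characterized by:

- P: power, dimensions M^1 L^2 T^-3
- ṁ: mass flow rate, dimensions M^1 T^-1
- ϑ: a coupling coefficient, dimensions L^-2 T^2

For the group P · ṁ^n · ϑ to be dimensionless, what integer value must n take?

-1

Balance the M exponent: (1)·n from ṁ, plus (1) + (0) = 1 from the rest, must sum to zero.
n + 1 = 0, so n = -1.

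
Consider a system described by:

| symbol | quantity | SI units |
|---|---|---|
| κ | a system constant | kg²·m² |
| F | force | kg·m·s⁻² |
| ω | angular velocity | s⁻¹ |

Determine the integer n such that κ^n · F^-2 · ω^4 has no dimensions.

1

Balance the M exponent: (2)·n from κ, plus −2·(1) + 4·(0) = -2 from the rest, must sum to zero.
2n − 2 = 0, so n = 1.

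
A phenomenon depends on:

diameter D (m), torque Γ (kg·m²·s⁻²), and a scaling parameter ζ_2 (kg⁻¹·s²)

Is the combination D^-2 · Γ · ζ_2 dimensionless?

yes

Sum the exponent of each base dimension across the product:
  M: −2·[D]_M + [Γ]_M + [ζ_2]_M = −2·(0) + (1) + (-1) = 0
  L: −2·[D]_L + [Γ]_L + [ζ_2]_L = −2·(1) + (2) + (0) = 0
  T: −2·[D]_T + [Γ]_T + [ζ_2]_T = −2·(0) + (-2) + (2) = 0
All base exponents vanish — dimensionless.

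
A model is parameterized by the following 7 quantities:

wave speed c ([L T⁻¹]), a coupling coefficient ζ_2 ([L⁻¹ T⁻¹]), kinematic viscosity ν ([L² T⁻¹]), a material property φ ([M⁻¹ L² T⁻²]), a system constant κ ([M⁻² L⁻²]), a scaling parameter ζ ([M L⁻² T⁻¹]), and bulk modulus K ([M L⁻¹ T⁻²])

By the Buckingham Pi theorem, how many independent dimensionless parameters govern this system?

There are 7 variables and 3 base dimensions (M, L, T).
The dimension matrix has rank 3.
Independent dimensionless groups: 7 − 3 = 4.

4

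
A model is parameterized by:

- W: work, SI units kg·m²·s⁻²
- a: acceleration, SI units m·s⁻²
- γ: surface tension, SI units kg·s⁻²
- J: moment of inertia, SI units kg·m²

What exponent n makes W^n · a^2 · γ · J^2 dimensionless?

Balance the M exponent: (1)·n from W, plus 2·(0) + (1) + 2·(1) = 3 from the rest, must sum to zero.
n + 3 = 0, so n = -3.

-3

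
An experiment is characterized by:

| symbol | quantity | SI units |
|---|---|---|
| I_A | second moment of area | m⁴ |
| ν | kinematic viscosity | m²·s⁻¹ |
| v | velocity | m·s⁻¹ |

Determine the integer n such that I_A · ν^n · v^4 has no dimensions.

Balance the L exponent: (2)·n from ν, plus (4) + 4·(1) = 8 from the rest, must sum to zero.
2n + 8 = 0, so n = -4.

-4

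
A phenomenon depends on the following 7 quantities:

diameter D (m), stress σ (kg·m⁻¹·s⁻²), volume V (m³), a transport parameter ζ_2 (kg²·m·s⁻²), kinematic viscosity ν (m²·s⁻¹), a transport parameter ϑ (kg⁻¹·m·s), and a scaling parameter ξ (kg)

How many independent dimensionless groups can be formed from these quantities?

There are 7 variables and 3 base dimensions (M, L, T).
The dimension matrix has rank 3.
Independent dimensionless groups: 7 − 3 = 4.

4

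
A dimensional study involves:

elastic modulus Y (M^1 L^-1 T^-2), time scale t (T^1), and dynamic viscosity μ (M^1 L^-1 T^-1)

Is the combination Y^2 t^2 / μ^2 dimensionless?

yes

Sum the exponent of each base dimension across the product:
  M: 2·[Y]_M + 2·[t]_M − 2·[μ]_M = 2·(1) + 2·(0) − 2·(1) = 0
  L: 2·[Y]_L + 2·[t]_L − 2·[μ]_L = 2·(-1) + 2·(0) − 2·(-1) = 0
  T: 2·[Y]_T + 2·[t]_T − 2·[μ]_T = 2·(-2) + 2·(1) − 2·(-1) = 0
  I: 2·[Y]_I + 2·[t]_I − 2·[μ]_I = 2·(0) + 2·(0) − 2·(0) = 0
All base exponents vanish — dimensionless.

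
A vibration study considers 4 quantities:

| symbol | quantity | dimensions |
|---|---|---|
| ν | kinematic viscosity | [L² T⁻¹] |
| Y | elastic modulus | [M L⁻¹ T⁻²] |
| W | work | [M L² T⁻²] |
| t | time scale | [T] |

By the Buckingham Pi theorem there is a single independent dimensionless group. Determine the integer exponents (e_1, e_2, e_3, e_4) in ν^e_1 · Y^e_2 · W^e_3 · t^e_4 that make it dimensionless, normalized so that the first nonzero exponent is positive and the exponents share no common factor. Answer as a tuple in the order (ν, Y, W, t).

M: e_1·(0) + e_2·(1) + e_3·(1) + e_4·(0) = 0
L: e_1·(2) + e_2·(-1) + e_3·(2) + e_4·(0) = 0
T: e_1·(-1) + e_2·(-2) + e_3·(-2) + e_4·(1) = 0
Solving this homogeneous linear system for the smallest-integer solution (first nonzero entry positive) gives (3, 2, -2, 3).

(3, 2, -2, 3)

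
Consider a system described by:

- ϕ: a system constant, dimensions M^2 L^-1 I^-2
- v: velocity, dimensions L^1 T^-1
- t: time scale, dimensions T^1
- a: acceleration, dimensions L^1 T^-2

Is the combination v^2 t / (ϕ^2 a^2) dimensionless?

no

Sum the exponent of each base dimension across the product:
  M: −2·[ϕ]_M + 2·[v]_M + [t]_M − 2·[a]_M = −2·(2) + 2·(0) + (0) − 2·(0) = -4
  L: −2·[ϕ]_L + 2·[v]_L + [t]_L − 2·[a]_L = −2·(-1) + 2·(1) + (0) − 2·(1) = 2
  T: −2·[ϕ]_T + 2·[v]_T + [t]_T − 2·[a]_T = −2·(0) + 2·(-1) + (1) − 2·(-2) = 3
  I: −2·[ϕ]_I + 2·[v]_I + [t]_I − 2·[a]_I = −2·(-2) + 2·(0) + (0) − 2·(0) = 4
Net dimensions [M⁻⁴ L² T³ I⁴] ≠ [1] — not dimensionless.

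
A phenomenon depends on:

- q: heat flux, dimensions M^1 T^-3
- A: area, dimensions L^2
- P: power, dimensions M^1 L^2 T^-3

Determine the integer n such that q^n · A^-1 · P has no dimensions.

Balance the M exponent: (1)·n from q, plus −(0) + (1) = 1 from the rest, must sum to zero.
n + 1 = 0, so n = -1.

-1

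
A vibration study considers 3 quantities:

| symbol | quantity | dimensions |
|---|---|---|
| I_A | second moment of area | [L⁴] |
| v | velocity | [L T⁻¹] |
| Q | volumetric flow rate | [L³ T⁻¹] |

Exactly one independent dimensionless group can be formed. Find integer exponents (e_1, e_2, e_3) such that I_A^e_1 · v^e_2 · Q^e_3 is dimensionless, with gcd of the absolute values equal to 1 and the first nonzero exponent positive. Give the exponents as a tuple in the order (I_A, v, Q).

L: e_1·(4) + e_2·(1) + e_3·(3) = 0
T: e_1·(0) + e_2·(-1) + e_3·(-1) = 0
Solving this homogeneous linear system for the smallest-integer solution (first nonzero entry positive) gives (1, 2, -2).

(1, 2, -2)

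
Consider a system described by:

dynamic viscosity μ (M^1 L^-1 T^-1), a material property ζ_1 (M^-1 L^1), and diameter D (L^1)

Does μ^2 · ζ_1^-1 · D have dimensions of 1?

no

Sum the exponent of each base dimension across the product:
  M: 2·[μ]_M − [ζ_1]_M + [D]_M = 2·(1) − (-1) + (0) = 3
  L: 2·[μ]_L − [ζ_1]_L + [D]_L = 2·(-1) − (1) + (1) = -2
  T: 2·[μ]_T − [ζ_1]_T + [D]_T = 2·(-1) − (0) + (0) = -2
Net dimensions [M³ L⁻² T⁻²] ≠ [1] — not dimensionless.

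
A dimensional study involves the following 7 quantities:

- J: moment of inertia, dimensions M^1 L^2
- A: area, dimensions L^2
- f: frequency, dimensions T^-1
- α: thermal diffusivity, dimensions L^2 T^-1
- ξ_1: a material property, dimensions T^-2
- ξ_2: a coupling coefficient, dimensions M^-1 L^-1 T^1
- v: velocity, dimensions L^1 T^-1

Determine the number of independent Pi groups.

There are 7 variables and 3 base dimensions (M, L, T).
The dimension matrix has rank 3.
Independent dimensionless groups: 7 − 3 = 4.

4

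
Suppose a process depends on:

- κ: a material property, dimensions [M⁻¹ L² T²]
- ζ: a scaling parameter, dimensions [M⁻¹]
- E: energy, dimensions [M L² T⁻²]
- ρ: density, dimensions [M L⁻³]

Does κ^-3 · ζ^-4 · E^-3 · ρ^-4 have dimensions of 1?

yes

Sum the exponent of each base dimension across the product:
  M: −3·[κ]_M − 4·[ζ]_M − 3·[E]_M − 4·[ρ]_M = −3·(-1) − 4·(-1) − 3·(1) − 4·(1) = 0
  L: −3·[κ]_L − 4·[ζ]_L − 3·[E]_L − 4·[ρ]_L = −3·(2) − 4·(0) − 3·(2) − 4·(-3) = 0
  T: −3·[κ]_T − 4·[ζ]_T − 3·[E]_T − 4·[ρ]_T = −3·(2) − 4·(0) − 3·(-2) − 4·(0) = 0
All base exponents vanish — dimensionless.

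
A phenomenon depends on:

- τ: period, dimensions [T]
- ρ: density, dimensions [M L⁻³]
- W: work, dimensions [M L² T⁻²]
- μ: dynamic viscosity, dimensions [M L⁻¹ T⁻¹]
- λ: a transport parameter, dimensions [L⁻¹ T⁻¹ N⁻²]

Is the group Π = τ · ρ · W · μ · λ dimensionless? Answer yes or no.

no

Sum the exponent of each base dimension across the product:
  M: [τ]_M + [ρ]_M + [W]_M + [μ]_M + [λ]_M = (0) + (1) + (1) + (1) + (0) = 3
  L: [τ]_L + [ρ]_L + [W]_L + [μ]_L + [λ]_L = (0) + (-3) + (2) + (-1) + (-1) = -3
  T: [τ]_T + [ρ]_T + [W]_T + [μ]_T + [λ]_T = (1) + (0) + (-2) + (-1) + (-1) = -3
  N: [τ]_N + [ρ]_N + [W]_N + [μ]_N + [λ]_N = (0) + (0) + (0) + (0) + (-2) = -2
Net dimensions [M³ L⁻³ T⁻³ N⁻²] ≠ [1] — not dimensionless.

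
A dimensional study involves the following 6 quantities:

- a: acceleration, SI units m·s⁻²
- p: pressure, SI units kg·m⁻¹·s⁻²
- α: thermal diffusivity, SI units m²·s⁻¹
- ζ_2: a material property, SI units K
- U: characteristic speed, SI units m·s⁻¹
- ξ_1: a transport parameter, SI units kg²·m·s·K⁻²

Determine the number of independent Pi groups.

There are 6 variables and 4 base dimensions (M, L, T, Θ).
The dimension matrix has rank 4.
Independent dimensionless groups: 6 − 4 = 2.

2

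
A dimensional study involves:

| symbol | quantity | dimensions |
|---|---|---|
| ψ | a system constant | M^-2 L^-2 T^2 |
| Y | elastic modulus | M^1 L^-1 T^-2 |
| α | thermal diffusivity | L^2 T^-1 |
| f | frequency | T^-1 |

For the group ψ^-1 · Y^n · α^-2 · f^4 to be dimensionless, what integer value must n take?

Balance the M exponent: (1)·n from Y, plus −(-2) − 2·(0) + 4·(0) = 2 from the rest, must sum to zero.
n + 2 = 0, so n = -2.

-2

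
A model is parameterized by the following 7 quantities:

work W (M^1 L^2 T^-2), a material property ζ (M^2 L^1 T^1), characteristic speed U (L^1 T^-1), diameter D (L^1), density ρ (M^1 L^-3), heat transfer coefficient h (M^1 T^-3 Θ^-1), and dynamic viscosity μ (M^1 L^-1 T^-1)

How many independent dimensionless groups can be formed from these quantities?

There are 7 variables and 4 base dimensions (M, L, T, Θ).
The dimension matrix has rank 4.
Independent dimensionless groups: 7 − 4 = 3.

3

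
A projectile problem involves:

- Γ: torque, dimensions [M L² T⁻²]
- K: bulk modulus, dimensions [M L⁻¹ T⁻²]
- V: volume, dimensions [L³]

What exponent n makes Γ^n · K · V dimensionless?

Balance the M exponent: (1)·n from Γ, plus (1) + (0) = 1 from the rest, must sum to zero.
n + 1 = 0, so n = -1.

-1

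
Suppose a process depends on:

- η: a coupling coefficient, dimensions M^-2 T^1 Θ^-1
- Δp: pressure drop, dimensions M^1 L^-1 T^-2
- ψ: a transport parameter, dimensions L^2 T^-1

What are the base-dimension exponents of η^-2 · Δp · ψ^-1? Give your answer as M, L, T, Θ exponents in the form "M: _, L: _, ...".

M: 5, L: -3, T: -3, Θ: 2

Collect each base-dimension exponent across the product:
  M: −2·(-2) + (1) − (0) = 5
  L: −2·(0) + (-1) − (2) = -3
  T: −2·(1) + (-2) − (-1) = -3
  Θ: −2·(-1) + (0) − (0) = 2
So the dimensions are [M⁵ L⁻³ T⁻³ Θ²].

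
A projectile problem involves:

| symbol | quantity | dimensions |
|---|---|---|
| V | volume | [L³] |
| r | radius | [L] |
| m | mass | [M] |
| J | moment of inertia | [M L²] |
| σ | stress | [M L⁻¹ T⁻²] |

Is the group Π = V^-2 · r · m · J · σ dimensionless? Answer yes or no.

no

Sum the exponent of each base dimension across the product:
  M: −2·[V]_M + [r]_M + [m]_M + [J]_M + [σ]_M = −2·(0) + (0) + (1) + (1) + (1) = 3
  L: −2·[V]_L + [r]_L + [m]_L + [J]_L + [σ]_L = −2·(3) + (1) + (0) + (2) + (-1) = -4
  T: −2·[V]_T + [r]_T + [m]_T + [J]_T + [σ]_T = −2·(0) + (0) + (0) + (0) + (-2) = -2
Net dimensions [M³ L⁻⁴ T⁻²] ≠ [1] — not dimensionless.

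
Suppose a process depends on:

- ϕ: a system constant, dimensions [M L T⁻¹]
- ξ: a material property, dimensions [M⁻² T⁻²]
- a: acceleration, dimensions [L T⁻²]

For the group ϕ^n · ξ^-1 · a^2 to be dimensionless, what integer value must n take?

Balance the M exponent: (1)·n from ϕ, plus −(-2) + 2·(0) = 2 from the rest, must sum to zero.
n + 2 = 0, so n = -2.

-2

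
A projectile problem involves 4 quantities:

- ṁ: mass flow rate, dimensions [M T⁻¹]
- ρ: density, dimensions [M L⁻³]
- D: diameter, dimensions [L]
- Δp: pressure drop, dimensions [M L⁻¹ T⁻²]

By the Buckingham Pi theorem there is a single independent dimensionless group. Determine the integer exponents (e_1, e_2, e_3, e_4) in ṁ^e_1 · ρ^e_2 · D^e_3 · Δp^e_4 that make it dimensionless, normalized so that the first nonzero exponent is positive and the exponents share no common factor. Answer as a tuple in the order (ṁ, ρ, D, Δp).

(2, -1, -4, -1)

M: e_1·(1) + e_2·(1) + e_3·(0) + e_4·(1) = 0
L: e_1·(0) + e_2·(-3) + e_3·(1) + e_4·(-1) = 0
T: e_1·(-1) + e_2·(0) + e_3·(0) + e_4·(-2) = 0
Solving this homogeneous linear system for the smallest-integer solution (first nonzero entry positive) gives (2, -1, -4, -1).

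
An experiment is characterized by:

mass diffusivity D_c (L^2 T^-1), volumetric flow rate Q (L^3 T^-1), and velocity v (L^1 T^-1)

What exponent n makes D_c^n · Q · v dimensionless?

-2

Balance the L exponent: (2)·n from D_c, plus (3) + (1) = 4 from the rest, must sum to zero.
2n + 4 = 0, so n = -2.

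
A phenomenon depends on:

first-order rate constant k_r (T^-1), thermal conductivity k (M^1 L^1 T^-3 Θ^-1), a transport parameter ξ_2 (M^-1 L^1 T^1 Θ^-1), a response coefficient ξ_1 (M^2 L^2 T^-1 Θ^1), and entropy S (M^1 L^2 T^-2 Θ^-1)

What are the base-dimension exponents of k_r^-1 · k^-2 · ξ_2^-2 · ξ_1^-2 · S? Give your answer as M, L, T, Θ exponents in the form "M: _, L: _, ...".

M: -3, L: -6, T: 5, Θ: 1

Collect each base-dimension exponent across the product:
  M: −(0) − 2·(1) − 2·(-1) − 2·(2) + (1) = -3
  L: −(0) − 2·(1) − 2·(1) − 2·(2) + (2) = -6
  T: −(-1) − 2·(-3) − 2·(1) − 2·(-1) + (-2) = 5
  Θ: −(0) − 2·(-1) − 2·(-1) − 2·(1) + (-1) = 1
So the dimensions are [M⁻³ L⁻⁶ T⁵ Θ].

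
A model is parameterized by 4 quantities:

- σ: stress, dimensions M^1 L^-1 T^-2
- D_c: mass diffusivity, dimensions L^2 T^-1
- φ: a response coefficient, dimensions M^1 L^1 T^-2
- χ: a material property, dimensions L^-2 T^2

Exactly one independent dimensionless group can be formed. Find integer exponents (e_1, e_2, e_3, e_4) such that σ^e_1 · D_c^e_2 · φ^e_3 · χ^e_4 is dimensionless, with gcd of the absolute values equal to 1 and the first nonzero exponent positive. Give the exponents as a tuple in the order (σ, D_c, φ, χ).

(1, 2, -1, 1)

M: e_1·(1) + e_2·(0) + e_3·(1) + e_4·(0) = 0
L: e_1·(-1) + e_2·(2) + e_3·(1) + e_4·(-2) = 0
T: e_1·(-2) + e_2·(-1) + e_3·(-2) + e_4·(2) = 0
Solving this homogeneous linear system for the smallest-integer solution (first nonzero entry positive) gives (1, 2, -1, 1).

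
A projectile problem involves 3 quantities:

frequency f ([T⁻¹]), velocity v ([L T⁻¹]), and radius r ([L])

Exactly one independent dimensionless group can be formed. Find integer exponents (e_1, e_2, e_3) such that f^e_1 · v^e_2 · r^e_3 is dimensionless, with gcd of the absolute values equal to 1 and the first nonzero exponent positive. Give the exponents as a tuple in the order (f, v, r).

L: e_1·(0) + e_2·(1) + e_3·(1) = 0
T: e_1·(-1) + e_2·(-1) + e_3·(0) = 0
Solving this homogeneous linear system for the smallest-integer solution (first nonzero entry positive) gives (1, -1, 1).

(1, -1, 1)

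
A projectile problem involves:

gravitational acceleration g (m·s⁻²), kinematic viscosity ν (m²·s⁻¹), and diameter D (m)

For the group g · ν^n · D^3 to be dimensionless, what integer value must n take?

-2

Balance the L exponent: (2)·n from ν, plus (1) + 3·(1) = 4 from the rest, must sum to zero.
2n + 4 = 0, so n = -2.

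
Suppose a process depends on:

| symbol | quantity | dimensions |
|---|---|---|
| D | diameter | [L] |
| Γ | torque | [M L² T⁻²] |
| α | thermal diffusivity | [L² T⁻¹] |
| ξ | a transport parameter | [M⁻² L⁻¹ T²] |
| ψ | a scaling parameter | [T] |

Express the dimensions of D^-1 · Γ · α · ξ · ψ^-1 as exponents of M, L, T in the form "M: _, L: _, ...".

M: -1, L: 2, T: -2

Collect each base-dimension exponent across the product:
  M: −(0) + (1) + (0) + (-2) − (0) = -1
  L: −(1) + (2) + (2) + (-1) − (0) = 2
  T: −(0) + (-2) + (-1) + (2) − (1) = -2
So the dimensions are [M⁻¹ L² T⁻²].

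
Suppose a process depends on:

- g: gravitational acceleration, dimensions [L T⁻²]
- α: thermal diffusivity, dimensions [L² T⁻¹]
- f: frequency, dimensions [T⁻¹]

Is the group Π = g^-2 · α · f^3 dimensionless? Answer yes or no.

yes

Sum the exponent of each base dimension across the product:
  M: −2·[g]_M + [α]_M + 3·[f]_M = −2·(0) + (0) + 3·(0) = 0
  L: −2·[g]_L + [α]_L + 3·[f]_L = −2·(1) + (2) + 3·(0) = 0
  T: −2·[g]_T + [α]_T + 3·[f]_T = −2·(-2) + (-1) + 3·(-1) = 0
All base exponents vanish — dimensionless.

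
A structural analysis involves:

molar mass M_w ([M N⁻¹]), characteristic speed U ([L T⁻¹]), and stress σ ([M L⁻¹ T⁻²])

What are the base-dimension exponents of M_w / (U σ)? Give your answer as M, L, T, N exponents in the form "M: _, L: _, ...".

M: 0, L: 0, T: 3, N: -1

Collect each base-dimension exponent across the product:
  M: (1) − (0) − (1) = 0
  L: (0) − (1) − (-1) = 0
  T: (0) − (-1) − (-2) = 3
  N: (-1) − (0) − (0) = -1
So the dimensions are [T³ N⁻¹].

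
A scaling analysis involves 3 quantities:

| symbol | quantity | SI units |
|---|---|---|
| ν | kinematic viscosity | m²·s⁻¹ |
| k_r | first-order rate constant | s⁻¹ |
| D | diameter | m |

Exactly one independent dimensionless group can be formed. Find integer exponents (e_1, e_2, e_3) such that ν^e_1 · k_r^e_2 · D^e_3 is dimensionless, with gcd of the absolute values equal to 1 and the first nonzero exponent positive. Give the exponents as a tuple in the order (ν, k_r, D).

L: e_1·(2) + e_2·(0) + e_3·(1) = 0
T: e_1·(-1) + e_2·(-1) + e_3·(0) = 0
Solving this homogeneous linear system for the smallest-integer solution (first nonzero entry positive) gives (1, -1, -2).

(1, -1, -2)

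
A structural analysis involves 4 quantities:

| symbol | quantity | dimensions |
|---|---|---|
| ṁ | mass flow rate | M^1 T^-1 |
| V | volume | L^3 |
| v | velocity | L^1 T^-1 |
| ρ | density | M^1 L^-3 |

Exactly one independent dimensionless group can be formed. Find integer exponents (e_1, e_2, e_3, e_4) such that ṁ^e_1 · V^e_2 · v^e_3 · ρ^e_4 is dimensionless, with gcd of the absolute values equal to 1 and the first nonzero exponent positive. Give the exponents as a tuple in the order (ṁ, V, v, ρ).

M: e_1·(1) + e_2·(0) + e_3·(0) + e_4·(1) = 0
L: e_1·(0) + e_2·(3) + e_3·(1) + e_4·(-3) = 0
T: e_1·(-1) + e_2·(0) + e_3·(-1) + e_4·(0) = 0
Solving this homogeneous linear system for the smallest-integer solution (first nonzero entry positive) gives (3, -2, -3, -3).

(3, -2, -3, -3)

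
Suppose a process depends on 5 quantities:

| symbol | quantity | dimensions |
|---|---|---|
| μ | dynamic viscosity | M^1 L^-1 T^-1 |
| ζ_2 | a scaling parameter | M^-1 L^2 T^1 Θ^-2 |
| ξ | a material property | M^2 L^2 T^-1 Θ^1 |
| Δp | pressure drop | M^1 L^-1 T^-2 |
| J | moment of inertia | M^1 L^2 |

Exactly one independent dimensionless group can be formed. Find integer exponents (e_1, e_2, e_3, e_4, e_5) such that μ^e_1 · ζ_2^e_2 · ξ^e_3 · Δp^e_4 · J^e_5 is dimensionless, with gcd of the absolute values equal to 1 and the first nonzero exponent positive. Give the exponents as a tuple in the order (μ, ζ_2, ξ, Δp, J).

(1, 1, 2, -1, -3)

M: e_1·(1) + e_2·(-1) + e_3·(2) + e_4·(1) + e_5·(1) = 0
L: e_1·(-1) + e_2·(2) + e_3·(2) + e_4·(-1) + e_5·(2) = 0
T: e_1·(-1) + e_2·(1) + e_3·(-1) + e_4·(-2) + e_5·(0) = 0
Θ: e_1·(0) + e_2·(-2) + e_3·(1) + e_4·(0) + e_5·(0) = 0
Solving this homogeneous linear system for the smallest-integer solution (first nonzero entry positive) gives (1, 1, 2, -1, -3).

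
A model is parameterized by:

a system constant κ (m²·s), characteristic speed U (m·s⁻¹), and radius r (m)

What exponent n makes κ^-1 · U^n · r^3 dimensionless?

Balance the L exponent: (1)·n from U, plus −(2) + 3·(1) = 1 from the rest, must sum to zero.
n + 1 = 0, so n = -1.

-1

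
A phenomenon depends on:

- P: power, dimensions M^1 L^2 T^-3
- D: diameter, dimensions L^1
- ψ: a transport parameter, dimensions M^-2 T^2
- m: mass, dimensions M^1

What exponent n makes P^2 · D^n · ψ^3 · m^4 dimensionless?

-4

Balance the L exponent: (1)·n from D, plus 2·(2) + 3·(0) + 4·(0) = 4 from the rest, must sum to zero.
n + 4 = 0, so n = -4.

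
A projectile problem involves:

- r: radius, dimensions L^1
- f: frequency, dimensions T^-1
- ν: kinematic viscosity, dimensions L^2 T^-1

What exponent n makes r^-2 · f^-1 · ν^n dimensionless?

Balance the L exponent: (2)·n from ν, plus −2·(1) − (0) = -2 from the rest, must sum to zero.
2n − 2 = 0, so n = 1.

1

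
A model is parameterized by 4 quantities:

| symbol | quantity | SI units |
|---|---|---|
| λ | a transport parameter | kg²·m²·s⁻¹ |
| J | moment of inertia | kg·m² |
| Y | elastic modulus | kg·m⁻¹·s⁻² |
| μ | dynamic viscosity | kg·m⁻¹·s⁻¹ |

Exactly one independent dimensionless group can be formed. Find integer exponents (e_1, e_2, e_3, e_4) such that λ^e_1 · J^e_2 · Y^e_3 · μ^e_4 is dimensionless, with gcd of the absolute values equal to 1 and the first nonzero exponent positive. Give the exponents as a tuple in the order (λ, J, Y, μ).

M: e_1·(2) + e_2·(1) + e_3·(1) + e_4·(1) = 0
L: e_1·(2) + e_2·(2) + e_3·(-1) + e_4·(-1) = 0
T: e_1·(-1) + e_2·(0) + e_3·(-2) + e_4·(-1) = 0
Solving this homogeneous linear system for the smallest-integer solution (first nonzero entry positive) gives (3, -4, -1, -1).

(3, -4, -1, -1)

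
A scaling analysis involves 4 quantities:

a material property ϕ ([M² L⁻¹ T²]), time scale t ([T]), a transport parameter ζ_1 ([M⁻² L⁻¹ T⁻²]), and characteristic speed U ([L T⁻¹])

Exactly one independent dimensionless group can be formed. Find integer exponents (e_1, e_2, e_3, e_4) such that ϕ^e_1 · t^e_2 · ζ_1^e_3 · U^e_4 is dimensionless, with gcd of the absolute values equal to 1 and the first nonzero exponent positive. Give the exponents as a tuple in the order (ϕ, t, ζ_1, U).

(1, 2, 1, 2)

M: e_1·(2) + e_2·(0) + e_3·(-2) + e_4·(0) = 0
L: e_1·(-1) + e_2·(0) + e_3·(-1) + e_4·(1) = 0
T: e_1·(2) + e_2·(1) + e_3·(-2) + e_4·(-1) = 0
Solving this homogeneous linear system for the smallest-integer solution (first nonzero entry positive) gives (1, 2, 1, 2).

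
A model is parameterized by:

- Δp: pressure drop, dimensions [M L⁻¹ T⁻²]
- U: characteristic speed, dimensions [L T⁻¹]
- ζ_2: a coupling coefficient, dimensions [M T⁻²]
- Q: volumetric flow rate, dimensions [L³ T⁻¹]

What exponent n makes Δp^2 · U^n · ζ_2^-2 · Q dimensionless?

Balance the L exponent: (1)·n from U, plus 2·(-1) − 2·(0) + (3) = 1 from the rest, must sum to zero.
n + 1 = 0, so n = -1.

-1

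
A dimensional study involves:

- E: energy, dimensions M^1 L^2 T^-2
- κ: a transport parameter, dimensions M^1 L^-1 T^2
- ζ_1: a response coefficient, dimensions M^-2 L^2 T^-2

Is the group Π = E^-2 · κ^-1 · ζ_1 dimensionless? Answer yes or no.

Sum the exponent of each base dimension across the product:
  M: −2·[E]_M − [κ]_M + [ζ_1]_M = −2·(1) − (1) + (-2) = -5
  L: −2·[E]_L − [κ]_L + [ζ_1]_L = −2·(2) − (-1) + (2) = -1
  T: −2·[E]_T − [κ]_T + [ζ_1]_T = −2·(-2) − (2) + (-2) = 0
Net dimensions [M⁻⁵ L⁻¹] ≠ [1] — not dimensionless.

no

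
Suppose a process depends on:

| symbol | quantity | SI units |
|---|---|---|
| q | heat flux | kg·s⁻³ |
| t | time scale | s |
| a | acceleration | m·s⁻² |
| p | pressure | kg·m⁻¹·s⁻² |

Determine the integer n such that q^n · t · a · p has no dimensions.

Balance the M exponent: (1)·n from q, plus (0) + (0) + (1) = 1 from the rest, must sum to zero.
n + 1 = 0, so n = -1.

-1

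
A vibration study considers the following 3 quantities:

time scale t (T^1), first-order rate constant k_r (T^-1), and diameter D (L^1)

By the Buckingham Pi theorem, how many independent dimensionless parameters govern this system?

1

There are 3 variables and 2 base dimensions (L, T).
The dimension matrix has rank 2.
Independent dimensionless groups: 3 − 2 = 1.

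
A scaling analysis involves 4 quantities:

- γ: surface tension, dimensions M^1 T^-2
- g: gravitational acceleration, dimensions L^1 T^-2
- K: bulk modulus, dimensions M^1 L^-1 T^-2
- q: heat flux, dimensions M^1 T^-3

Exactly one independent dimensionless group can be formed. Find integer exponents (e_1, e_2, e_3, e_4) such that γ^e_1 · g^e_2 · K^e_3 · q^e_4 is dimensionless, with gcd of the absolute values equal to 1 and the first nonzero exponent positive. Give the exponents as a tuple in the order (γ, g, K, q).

M: e_1·(1) + e_2·(0) + e_3·(1) + e_4·(1) = 0
L: e_1·(0) + e_2·(1) + e_3·(-1) + e_4·(0) = 0
T: e_1·(-2) + e_2·(-2) + e_3·(-2) + e_4·(-3) = 0
Solving this homogeneous linear system for the smallest-integer solution (first nonzero entry positive) gives (1, 1, 1, -2).

(1, 1, 1, -2)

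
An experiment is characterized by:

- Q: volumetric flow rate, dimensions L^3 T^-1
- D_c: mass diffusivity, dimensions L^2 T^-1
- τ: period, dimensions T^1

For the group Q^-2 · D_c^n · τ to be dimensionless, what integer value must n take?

3

Balance the L exponent: (2)·n from D_c, plus −2·(3) + (0) = -6 from the rest, must sum to zero.
2n − 6 = 0, so n = 3.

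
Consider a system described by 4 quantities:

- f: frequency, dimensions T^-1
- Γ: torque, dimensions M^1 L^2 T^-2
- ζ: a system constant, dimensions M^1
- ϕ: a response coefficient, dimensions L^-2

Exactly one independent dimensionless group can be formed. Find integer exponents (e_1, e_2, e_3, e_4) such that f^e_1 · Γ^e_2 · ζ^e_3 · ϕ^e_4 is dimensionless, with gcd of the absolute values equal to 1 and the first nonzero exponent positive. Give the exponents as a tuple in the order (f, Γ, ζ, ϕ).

M: e_1·(0) + e_2·(1) + e_3·(1) + e_4·(0) = 0
L: e_1·(0) + e_2·(2) + e_3·(0) + e_4·(-2) = 0
T: e_1·(-1) + e_2·(-2) + e_3·(0) + e_4·(0) = 0
Solving this homogeneous linear system for the smallest-integer solution (first nonzero entry positive) gives (2, -1, 1, -1).

(2, -1, 1, -1)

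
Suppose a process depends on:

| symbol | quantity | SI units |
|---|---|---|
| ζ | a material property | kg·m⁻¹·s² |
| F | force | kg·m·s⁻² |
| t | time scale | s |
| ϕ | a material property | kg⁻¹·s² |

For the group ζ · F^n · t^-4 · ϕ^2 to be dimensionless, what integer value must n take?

1

Balance the M exponent: (1)·n from F, plus (1) − 4·(0) + 2·(-1) = -1 from the rest, must sum to zero.
n − 1 = 0, so n = 1.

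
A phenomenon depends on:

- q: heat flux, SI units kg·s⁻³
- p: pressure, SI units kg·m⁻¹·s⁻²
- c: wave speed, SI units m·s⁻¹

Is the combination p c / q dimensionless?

yes

Sum the exponent of each base dimension across the product:
  M: −[q]_M + [p]_M + [c]_M = −(1) + (1) + (0) = 0
  L: −[q]_L + [p]_L + [c]_L = −(0) + (-1) + (1) = 0
  T: −[q]_T + [p]_T + [c]_T = −(-3) + (-2) + (-1) = 0
  I: −[q]_I + [p]_I + [c]_I = −(0) + (0) + (0) = 0
All base exponents vanish — dimensionless.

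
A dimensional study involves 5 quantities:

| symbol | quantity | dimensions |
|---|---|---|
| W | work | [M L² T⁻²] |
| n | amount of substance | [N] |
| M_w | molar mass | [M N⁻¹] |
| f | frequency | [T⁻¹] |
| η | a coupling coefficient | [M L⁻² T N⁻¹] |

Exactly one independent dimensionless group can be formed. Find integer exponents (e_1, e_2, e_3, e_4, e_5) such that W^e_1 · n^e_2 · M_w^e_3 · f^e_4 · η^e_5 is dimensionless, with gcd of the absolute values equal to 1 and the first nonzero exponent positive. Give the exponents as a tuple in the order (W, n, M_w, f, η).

(1, -1, -2, -1, 1)

M: e_1·(1) + e_2·(0) + e_3·(1) + e_4·(0) + e_5·(1) = 0
L: e_1·(2) + e_2·(0) + e_3·(0) + e_4·(0) + e_5·(-2) = 0
T: e_1·(-2) + e_2·(0) + e_3·(0) + e_4·(-1) + e_5·(1) = 0
N: e_1·(0) + e_2·(1) + e_3·(-1) + e_4·(0) + e_5·(-1) = 0
Solving this homogeneous linear system for the smallest-integer solution (first nonzero entry positive) gives (1, -1, -2, -1, 1).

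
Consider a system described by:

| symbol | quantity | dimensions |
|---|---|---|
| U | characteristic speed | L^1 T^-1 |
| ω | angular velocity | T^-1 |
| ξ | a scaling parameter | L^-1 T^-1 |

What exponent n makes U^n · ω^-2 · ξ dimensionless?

1

Balance the L exponent: (1)·n from U, plus −2·(0) + (-1) = -1 from the rest, must sum to zero.
n − 1 = 0, so n = 1.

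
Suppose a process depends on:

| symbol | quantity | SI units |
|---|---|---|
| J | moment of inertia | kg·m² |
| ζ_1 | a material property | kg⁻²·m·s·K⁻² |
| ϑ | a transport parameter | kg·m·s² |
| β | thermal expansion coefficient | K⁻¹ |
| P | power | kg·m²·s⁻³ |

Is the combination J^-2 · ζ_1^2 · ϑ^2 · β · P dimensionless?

Sum the exponent of each base dimension across the product:
  M: −2·[J]_M + 2·[ζ_1]_M + 2·[ϑ]_M + [β]_M + [P]_M = −2·(1) + 2·(-2) + 2·(1) + (0) + (1) = -3
  L: −2·[J]_L + 2·[ζ_1]_L + 2·[ϑ]_L + [β]_L + [P]_L = −2·(2) + 2·(1) + 2·(1) + (0) + (2) = 2
  T: −2·[J]_T + 2·[ζ_1]_T + 2·[ϑ]_T + [β]_T + [P]_T = −2·(0) + 2·(1) + 2·(2) + (0) + (-3) = 3
  Θ: −2·[J]_Θ + 2·[ζ_1]_Θ + 2·[ϑ]_Θ + [β]_Θ + [P]_Θ = −2·(0) + 2·(-2) + 2·(0) + (-1) + (0) = -5
Net dimensions [M⁻³ L² T³ Θ⁻⁵] ≠ [1] — not dimensionless.

no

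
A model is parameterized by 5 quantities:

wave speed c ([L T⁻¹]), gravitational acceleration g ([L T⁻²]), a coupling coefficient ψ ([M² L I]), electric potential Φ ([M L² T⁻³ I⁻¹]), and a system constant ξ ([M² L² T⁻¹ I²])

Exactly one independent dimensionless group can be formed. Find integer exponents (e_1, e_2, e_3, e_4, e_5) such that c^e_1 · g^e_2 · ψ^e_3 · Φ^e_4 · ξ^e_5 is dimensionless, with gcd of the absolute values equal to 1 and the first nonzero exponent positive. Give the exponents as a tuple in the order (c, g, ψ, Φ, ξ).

M: e_1·(0) + e_2·(0) + e_3·(2) + e_4·(1) + e_5·(2) = 0
L: e_1·(1) + e_2·(1) + e_3·(1) + e_4·(2) + e_5·(2) = 0
T: e_1·(-1) + e_2·(-2) + e_3·(0) + e_4·(-3) + e_5·(-1) = 0
I: e_1·(0) + e_2·(0) + e_3·(1) + e_4·(-1) + e_5·(2) = 0
Solving this homogeneous linear system for the smallest-integer solution (first nonzero entry positive) gives (3, 3, 4, -2, -3).

(3, 3, 4, -2, -3)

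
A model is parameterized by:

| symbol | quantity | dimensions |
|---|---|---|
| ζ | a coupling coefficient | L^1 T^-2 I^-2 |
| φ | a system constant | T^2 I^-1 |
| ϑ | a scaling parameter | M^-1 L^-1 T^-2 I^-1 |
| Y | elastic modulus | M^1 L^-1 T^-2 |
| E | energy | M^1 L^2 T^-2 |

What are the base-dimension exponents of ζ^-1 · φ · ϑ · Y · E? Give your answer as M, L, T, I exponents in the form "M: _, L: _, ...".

M: 1, L: -1, T: -2, I: 0

Collect each base-dimension exponent across the product:
  M: −(0) + (0) + (-1) + (1) + (1) = 1
  L: −(1) + (0) + (-1) + (-1) + (2) = -1
  T: −(-2) + (2) + (-2) + (-2) + (-2) = -2
  I: −(-2) + (-1) + (-1) + (0) + (0) = 0
So the dimensions are [M L⁻¹ T⁻²].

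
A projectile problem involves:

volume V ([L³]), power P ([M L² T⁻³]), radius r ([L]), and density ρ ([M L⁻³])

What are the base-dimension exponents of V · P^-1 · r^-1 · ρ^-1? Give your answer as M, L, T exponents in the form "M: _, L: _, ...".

M: -2, L: 3, T: 3

Collect each base-dimension exponent across the product:
  M: (0) − (1) − (0) − (1) = -2
  L: (3) − (2) − (1) − (-3) = 3
  T: (0) − (-3) − (0) − (0) = 3
So the dimensions are [M⁻² L³ T³].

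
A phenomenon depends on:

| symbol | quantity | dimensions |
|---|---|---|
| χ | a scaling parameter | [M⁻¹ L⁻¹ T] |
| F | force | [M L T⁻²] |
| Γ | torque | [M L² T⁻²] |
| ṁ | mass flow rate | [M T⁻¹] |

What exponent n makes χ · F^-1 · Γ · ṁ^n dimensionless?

Balance the M exponent: (1)·n from ṁ, plus (-1) − (1) + (1) = -1 from the rest, must sum to zero.
n − 1 = 0, so n = 1.

1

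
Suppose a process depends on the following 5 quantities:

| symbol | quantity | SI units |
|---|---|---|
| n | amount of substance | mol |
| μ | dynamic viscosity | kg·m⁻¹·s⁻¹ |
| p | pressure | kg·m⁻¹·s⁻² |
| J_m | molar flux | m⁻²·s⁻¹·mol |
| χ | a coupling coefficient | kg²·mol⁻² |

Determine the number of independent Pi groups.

1

There are 5 variables and 4 base dimensions (M, L, T, N).
The dimension matrix has rank 4.
Independent dimensionless groups: 5 − 4 = 1.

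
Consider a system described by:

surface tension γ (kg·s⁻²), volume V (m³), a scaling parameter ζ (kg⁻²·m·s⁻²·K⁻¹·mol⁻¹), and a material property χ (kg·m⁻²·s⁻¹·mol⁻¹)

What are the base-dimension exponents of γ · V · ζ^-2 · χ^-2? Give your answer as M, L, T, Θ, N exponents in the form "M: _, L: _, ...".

M: 3, L: 5, T: 4, Θ: 2, N: 4

Collect each base-dimension exponent across the product:
  M: (1) + (0) − 2·(-2) − 2·(1) = 3
  L: (0) + (3) − 2·(1) − 2·(-2) = 5
  T: (-2) + (0) − 2·(-2) − 2·(-1) = 4
  Θ: (0) + (0) − 2·(-1) − 2·(0) = 2
  N: (0) + (0) − 2·(-1) − 2·(-1) = 4
So the dimensions are [M³ L⁵ T⁴ Θ² N⁴].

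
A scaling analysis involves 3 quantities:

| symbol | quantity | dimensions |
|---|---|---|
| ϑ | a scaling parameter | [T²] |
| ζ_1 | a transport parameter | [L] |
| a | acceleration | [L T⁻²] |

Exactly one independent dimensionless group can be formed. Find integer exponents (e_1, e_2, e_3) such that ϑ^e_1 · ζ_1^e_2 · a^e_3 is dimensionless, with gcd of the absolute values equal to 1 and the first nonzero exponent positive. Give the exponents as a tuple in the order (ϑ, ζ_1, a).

L: e_1·(0) + e_2·(1) + e_3·(1) = 0
T: e_1·(2) + e_2·(0) + e_3·(-2) = 0
Solving this homogeneous linear system for the smallest-integer solution (first nonzero entry positive) gives (1, -1, 1).

(1, -1, 1)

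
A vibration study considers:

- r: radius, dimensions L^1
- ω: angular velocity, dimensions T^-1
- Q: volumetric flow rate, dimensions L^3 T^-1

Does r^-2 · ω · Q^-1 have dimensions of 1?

Sum the exponent of each base dimension across the product:
  L: −2·[r]_L + [ω]_L − [Q]_L = −2·(1) + (0) − (3) = -5
  T: −2·[r]_T + [ω]_T − [Q]_T = −2·(0) + (-1) − (-1) = 0
Net dimensions [L⁻⁵] ≠ [1] — not dimensionless.

no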